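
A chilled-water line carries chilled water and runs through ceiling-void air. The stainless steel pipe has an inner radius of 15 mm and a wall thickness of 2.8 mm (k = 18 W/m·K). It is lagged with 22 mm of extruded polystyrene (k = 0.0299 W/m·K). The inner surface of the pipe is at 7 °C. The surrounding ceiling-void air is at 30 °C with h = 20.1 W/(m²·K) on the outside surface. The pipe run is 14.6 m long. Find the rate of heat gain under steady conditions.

Treating each annulus and film as a series resistance:
R_stainless steel pipe wall = ln(17.8/15)/(2π×18×14.6) = 1.036×10^-4 K/W
R_extruded polystyrene = ln(39.8/17.8)/(2π×0.0299×14.6) = 0.2934 K/W
R_outer film = 1/(h_o·2πr_oL) = 1/(20.1×2π×0.0398×14.6) = 0.01363 K/W
R_total = 0.3071 K/W
Q = ΔT/R_total = 23/0.3071

Q ≈ 74.9 W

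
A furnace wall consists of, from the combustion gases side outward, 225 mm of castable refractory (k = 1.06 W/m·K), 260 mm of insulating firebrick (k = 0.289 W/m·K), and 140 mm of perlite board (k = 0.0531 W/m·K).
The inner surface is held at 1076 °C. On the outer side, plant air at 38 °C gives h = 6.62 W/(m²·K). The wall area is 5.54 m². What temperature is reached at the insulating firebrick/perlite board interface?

T ≈ 780 °C

Thermal resistances in series:
R_castable refractory = L/(kA) = 0.225/(1.06×5.54) = 0.03831 K/W
R_insulating firebrick = L/(kA) = 0.26/(0.289×5.54) = 0.1624 K/W
R_perlite board = L/(kA) = 0.14/(0.0531×5.54) = 0.4759 K/W
R_outer film = 1/(h_o·A) = 1/(6.62×5.54) = 0.02727 K/W
R_total = 0.7039 K/W;  Q = ΔT/R_total = 1038/0.7039 = 1475 W
T_interface = T_inner − Q·ΣR(inner→interface) = 1076 − 1470×0.2007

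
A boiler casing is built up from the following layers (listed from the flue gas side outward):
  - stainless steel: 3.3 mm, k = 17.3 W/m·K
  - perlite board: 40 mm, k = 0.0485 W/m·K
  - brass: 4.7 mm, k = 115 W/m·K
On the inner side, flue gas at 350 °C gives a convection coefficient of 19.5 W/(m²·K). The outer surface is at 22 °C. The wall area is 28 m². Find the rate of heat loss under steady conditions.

Q ≈ 10500 W

Series thermal resistances:
R_inner film = 1/(h_i·A) = 1/(19.5×28) = 0.001832 K/W
R_stainless steel = L/(kA) = 0.0033/(17.3×28) = 6.813×10^-6 K/W
R_perlite board = L/(kA) = 0.04/(0.0485×28) = 0.02946 K/W
R_brass = L/(kA) = 0.0047/(115×28) = 1.46×10^-6 K/W
R_total = 0.03129 K/W
Q = ΔT / R_total = 328 / 0.03129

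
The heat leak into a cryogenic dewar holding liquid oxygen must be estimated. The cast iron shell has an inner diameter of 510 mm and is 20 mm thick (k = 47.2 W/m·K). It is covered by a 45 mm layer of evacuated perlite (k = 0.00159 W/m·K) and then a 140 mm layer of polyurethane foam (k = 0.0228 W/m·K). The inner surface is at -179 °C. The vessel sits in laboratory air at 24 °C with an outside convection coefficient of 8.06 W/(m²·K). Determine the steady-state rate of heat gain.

Each spherical layer contributes R = (1/r_i − 1/r_o)/(4πk):
R_cast iron shell = (1/0.255 − 1/0.275)/(4π×47.2) = 4.808×10^-4 K/W
R_evacuated perlite = (1/0.275 − 1/0.32)/(4π×0.00159) = 25.59 K/W
R_polyurethane foam = (1/0.32 − 1/0.46)/(4π×0.0228) = 3.32 K/W
R_outer film = 1/(h·4πr_o²) = 1/(8.06×4π×0.46²) = 0.04666 K/W
R_total = 28.96 K/W
Q = ΔT/R_total = 203/28.96

Q ≈ 7.01 W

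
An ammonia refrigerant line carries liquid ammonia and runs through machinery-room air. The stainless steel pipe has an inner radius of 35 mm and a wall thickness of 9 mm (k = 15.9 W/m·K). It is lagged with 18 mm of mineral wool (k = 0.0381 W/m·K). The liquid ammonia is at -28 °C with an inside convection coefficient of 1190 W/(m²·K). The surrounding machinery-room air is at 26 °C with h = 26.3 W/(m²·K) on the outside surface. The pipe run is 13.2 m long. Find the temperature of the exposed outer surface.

For a radial system each layer contributes R = ln(r_out/r_in)/(2πkL); films add R = 1/(hA).
R_inner film = 1/(h_i·2πr₁L) = 1/(1190×2π×0.035×13.2) = 2.895×10^-4 K/W
R_stainless steel pipe wall = ln(44/35)/(2π×15.9×13.2) = 1.735×10^-4 K/W
R_mineral wool = ln(62/44)/(2π×0.0381×13.2) = 0.1085 K/W
R_outer film = 1/(h_o·2πr_oL) = 1/(26.3×2π×0.062×13.2) = 0.007394 K/W
R_total = 0.1164 K/W
Q = ΔT/R_total = 54/0.1164
Q = 464 W
T_interface = T_inner + Q·ΣR(inner→interface) = -28 + 464×0.109

T ≈ 22.6 °C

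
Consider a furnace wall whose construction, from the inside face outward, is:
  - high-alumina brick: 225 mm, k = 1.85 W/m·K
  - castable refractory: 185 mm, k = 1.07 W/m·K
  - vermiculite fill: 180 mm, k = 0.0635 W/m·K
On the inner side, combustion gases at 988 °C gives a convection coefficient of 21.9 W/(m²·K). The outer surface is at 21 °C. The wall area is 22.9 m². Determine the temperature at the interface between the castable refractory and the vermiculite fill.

T ≈ 884 °C

Model the wall as resistances in series:
R_inner film = 1/(h_i·A) = 1/(21.9×22.9) = 0.001994 K/W
R_high-alumina brick = L/(kA) = 0.225/(1.85×22.9) = 0.005311 K/W
R_castable refractory = L/(kA) = 0.185/(1.07×22.9) = 0.00755 K/W
R_vermiculite fill = L/(kA) = 0.18/(0.0635×22.9) = 0.1238 K/W
R_total = 0.1386 K/W;  Q = ΔT/R_total = 967/0.1386 = 6975 W
T_interface = T_inner − Q·ΣR(inner→interface) = 988 − 6970×0.01486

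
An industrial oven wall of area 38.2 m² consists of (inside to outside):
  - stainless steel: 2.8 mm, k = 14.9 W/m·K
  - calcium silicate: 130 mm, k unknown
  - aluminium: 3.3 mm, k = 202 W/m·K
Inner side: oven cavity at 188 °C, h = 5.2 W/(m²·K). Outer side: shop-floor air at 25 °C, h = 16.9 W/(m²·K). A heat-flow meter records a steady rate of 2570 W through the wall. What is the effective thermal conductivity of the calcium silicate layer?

k ≈ 0.0599 W/(m·K)

Series thermal resistances:
R_inner film = 1/(h_i·A) = 1/(5.2×38.2) = 0.005034 K/W
R_stainless steel = L/(kA) = 0.0028/(14.9×38.2) = 4.919×10^-6 K/W
R_aluminium = L/(kA) = 0.0033/(202×38.2) = 4.277×10^-7 K/W
R_outer film = 1/(h_o·A) = 1/(16.9×38.2) = 0.001549 K/W
Sum of known resistances R_other = 0.006589 K/W
Total R = ΔT/Q = 163/2570 = 0.06342 K/W
R_calcium silicate = R_total − R_other = 0.05684 K/W
k = L/(R·A) = 0.13/(0.05684×38.2)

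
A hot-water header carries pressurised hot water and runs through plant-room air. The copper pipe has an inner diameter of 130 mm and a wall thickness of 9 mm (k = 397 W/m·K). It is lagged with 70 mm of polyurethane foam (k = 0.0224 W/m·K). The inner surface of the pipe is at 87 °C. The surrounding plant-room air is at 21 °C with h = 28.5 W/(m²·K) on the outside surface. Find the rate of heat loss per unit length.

q′ ≈ 13.8 W/m

Cylindrical conduction, so R = ln(r₂/r₁)/(2πkL) per layer, in series:
R_copper pipe wall = ln(74/65)/(2π×397×1) = 5.199×10^-5 K/W
R_polyurethane foam = ln(144/74)/(2π×0.0224×1) = 4.73 K/W
R_outer film = 1/(h_o·2πr_oL) = 1/(28.5×2π×0.144×1) = 0.03878 K/W
R_total = 4.769 K/W
Q = ΔT/R_total = 66/4.769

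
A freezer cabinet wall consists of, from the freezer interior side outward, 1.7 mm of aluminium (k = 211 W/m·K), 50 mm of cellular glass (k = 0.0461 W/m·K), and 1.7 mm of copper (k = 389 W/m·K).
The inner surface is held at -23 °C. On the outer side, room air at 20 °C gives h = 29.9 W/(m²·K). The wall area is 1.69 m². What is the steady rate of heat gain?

Using the resistance-network approach (series):
R_aluminium = L/(kA) = 0.0017/(211×1.69) = 4.767×10^-6 K/W
R_cellular glass = L/(kA) = 0.05/(0.0461×1.69) = 0.6418 K/W
R_copper = L/(kA) = 0.0017/(389×1.69) = 2.586×10^-6 K/W
R_outer film = 1/(h_o·A) = 1/(29.9×1.69) = 0.01979 K/W
R_total = 0.6616 K/W
Q = ΔT / R_total = 43 / 0.6616

Q ≈ 65 W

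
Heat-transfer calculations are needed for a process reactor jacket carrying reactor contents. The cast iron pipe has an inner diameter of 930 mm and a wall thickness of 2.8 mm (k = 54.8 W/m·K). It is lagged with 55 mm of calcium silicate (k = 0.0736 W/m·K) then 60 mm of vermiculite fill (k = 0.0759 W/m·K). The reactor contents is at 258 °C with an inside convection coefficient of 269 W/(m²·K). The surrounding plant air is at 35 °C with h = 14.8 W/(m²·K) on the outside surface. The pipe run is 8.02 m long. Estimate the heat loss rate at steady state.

Radial resistances (cylindrical: R_cond = ln(r_o/r_i)/(2πkL), R_conv = 1/(h·2πrL)):
R_inner film = 1/(h_i·2πr₁L) = 1/(269×2π×0.465×8.02) = 1.587×10^-4 K/W
R_cast iron pipe wall = ln(467.8/465)/(2π×54.8×8.02) = 2.174×10^-6 K/W
R_calcium silicate = ln(522.8/467.8)/(2π×0.0736×8.02) = 0.02997 K/W
R_vermiculite fill = ln(582.8/522.8)/(2π×0.0759×8.02) = 0.02841 K/W
R_outer film = 1/(h_o·2πr_oL) = 1/(14.8×2π×0.5828×8.02) = 0.002301 K/W
R_total = 0.06084 K/W
Q = ΔT/R_total = 223/0.06084

Q ≈ 3670 W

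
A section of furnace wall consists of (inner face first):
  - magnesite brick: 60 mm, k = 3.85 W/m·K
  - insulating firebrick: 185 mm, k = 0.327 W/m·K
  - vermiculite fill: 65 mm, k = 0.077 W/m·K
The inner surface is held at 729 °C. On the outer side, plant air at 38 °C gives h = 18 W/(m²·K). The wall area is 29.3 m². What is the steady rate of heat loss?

Q ≈ 13700 W

Using the resistance-network approach (series):
R_magnesite brick = L/(kA) = 0.06/(3.85×29.3) = 5.319×10^-4 K/W
R_insulating firebrick = L/(kA) = 0.185/(0.327×29.3) = 0.01931 K/W
R_vermiculite fill = L/(kA) = 0.065/(0.077×29.3) = 0.02881 K/W
R_outer film = 1/(h_o·A) = 1/(18×29.3) = 0.001896 K/W
R_total = 0.05055 K/W
Q = ΔT / R_total = 691 / 0.05055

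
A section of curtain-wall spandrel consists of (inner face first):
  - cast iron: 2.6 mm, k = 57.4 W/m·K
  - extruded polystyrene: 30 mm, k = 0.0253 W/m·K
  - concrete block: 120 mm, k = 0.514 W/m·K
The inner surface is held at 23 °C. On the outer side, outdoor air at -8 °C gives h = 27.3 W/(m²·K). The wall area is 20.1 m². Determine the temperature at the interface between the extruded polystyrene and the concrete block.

Treating each layer as a thermal resistance in series:
R_cast iron = L/(kA) = 0.0026/(57.4×20.1) = 2.254×10^-6 K/W
R_extruded polystyrene = L/(kA) = 0.03/(0.0253×20.1) = 0.05899 K/W
R_concrete block = L/(kA) = 0.12/(0.514×20.1) = 0.01162 K/W
R_outer film = 1/(h_o·A) = 1/(27.3×20.1) = 0.001822 K/W
R_total = 0.07243 K/W;  Q = ΔT/R_total = 31/0.07243 = 428 W
T_interface = T_inner − Q·ΣR(inner→interface) = 23 − 428×0.059

T ≈ -2.25 °C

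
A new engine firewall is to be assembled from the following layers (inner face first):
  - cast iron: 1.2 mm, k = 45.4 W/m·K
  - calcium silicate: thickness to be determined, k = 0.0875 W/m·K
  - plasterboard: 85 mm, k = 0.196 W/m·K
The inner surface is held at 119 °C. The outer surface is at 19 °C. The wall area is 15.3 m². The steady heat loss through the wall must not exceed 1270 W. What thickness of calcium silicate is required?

L ≈ 67.5 mm

Series thermal resistances:
R_cast iron = L/(kA) = 0.0012/(45.4×15.3) = 1.728×10^-6 K/W
R_plasterboard = L/(kA) = 0.085/(0.196×15.3) = 0.02834 K/W
Sum of the known resistances R_other = 0.02835 K/W
Required total resistance R_tot = ΔT/Q_allow = 100/1270 = 0.07874 K/W
R_calcium silicate = R_tot − R_other = 0.05039 K/W
L = R·k·A = 0.05039×0.0875×15.3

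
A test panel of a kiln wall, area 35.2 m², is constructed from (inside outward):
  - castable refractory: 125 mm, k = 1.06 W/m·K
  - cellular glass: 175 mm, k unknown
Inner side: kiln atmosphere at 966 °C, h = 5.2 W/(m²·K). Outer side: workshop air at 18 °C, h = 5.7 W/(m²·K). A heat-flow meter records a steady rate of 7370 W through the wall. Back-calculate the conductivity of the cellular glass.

k ≈ 0.0433 W/(m·K)

Model the wall as resistances in series:
R_inner film = 1/(h_i·A) = 1/(5.2×35.2) = 0.005463 K/W
R_castable refractory = L/(kA) = 0.125/(1.06×35.2) = 0.00335 K/W
R_outer film = 1/(h_o·A) = 1/(5.7×35.2) = 0.004984 K/W
Sum of known resistances R_other = 0.0138 K/W
Total R = ΔT/Q = 948/7370 = 0.1286 K/W
R_cellular glass = R_total − R_other = 0.1148 K/W
k = L/(R·A) = 0.175/(0.1148×35.2)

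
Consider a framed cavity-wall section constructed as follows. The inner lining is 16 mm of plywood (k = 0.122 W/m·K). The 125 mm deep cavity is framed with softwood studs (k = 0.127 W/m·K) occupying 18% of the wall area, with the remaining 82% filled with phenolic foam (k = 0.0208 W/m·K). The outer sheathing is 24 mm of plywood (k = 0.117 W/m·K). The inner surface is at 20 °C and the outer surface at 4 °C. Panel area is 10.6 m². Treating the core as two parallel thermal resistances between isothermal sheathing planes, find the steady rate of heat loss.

Sheathing layers in series; stud and cavity paths in parallel between them.
R_inner = 0.016/(0.122×10.6) = 0.01237 K/W
R_stud  = 0.125/(0.127×0.18×10.6) = 0.5159 K/W
R_cav   = 0.125/(0.0208×0.82×10.6) = 0.6914 K/W
1/R_core = 1/R_stud + 1/R_cav → R_core = 0.2954 K/W
R_outer = 0.024/(0.117×10.6) = 0.01935 K/W
R_total = 0.3272 K/W
Q = ΔT/R_total = 16/0.3272

Q ≈ 48.9 W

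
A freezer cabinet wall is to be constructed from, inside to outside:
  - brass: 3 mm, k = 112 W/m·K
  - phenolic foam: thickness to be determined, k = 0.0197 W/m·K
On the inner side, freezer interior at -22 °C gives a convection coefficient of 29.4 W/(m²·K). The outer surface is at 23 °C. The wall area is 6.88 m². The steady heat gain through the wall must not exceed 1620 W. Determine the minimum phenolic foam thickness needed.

Using the resistance-network approach (series):
R_inner film = 1/(h_i·A) = 1/(29.4×6.88) = 0.004944 K/W
R_brass = L/(kA) = 0.003/(112×6.88) = 3.893×10^-6 K/W
Sum of the known resistances R_other = 0.004948 K/W
Required total resistance R_tot = ΔT/Q_allow = 45/1620 = 0.02778 K/W
R_phenolic foam = R_tot − R_other = 0.02283 K/W
L = R·k·A = 0.02283×0.0197×6.88

L ≈ 3.09 mm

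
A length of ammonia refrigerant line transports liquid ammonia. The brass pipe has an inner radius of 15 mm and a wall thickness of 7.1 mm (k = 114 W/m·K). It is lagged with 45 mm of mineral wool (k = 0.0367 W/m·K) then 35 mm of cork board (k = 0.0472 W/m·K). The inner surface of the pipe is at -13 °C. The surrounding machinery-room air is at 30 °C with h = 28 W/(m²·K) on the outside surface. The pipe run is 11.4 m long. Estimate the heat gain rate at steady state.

Q ≈ 78 W

For a radial system each layer contributes R = ln(r_out/r_in)/(2πkL); films add R = 1/(hA).
R_brass pipe wall = ln(22.1/15)/(2π×114×11.4) = 4.746×10^-5 K/W
R_mineral wool = ln(67.1/22.1)/(2π×0.0367×11.4) = 0.4225 K/W
R_cork board = ln(102.1/67.1)/(2π×0.0472×11.4) = 0.1242 K/W
R_outer film = 1/(h_o·2πr_oL) = 1/(28×2π×0.1021×11.4) = 0.004884 K/W
R_total = 0.5516 K/W
Q = ΔT/R_total = 43/0.5516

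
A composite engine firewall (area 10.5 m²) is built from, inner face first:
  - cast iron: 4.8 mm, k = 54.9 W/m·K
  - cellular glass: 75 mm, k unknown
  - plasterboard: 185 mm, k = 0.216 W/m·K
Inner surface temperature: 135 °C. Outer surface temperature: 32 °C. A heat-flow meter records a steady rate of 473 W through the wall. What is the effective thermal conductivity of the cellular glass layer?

Model the wall as resistances in series:
R_cast iron = L/(kA) = 0.0048/(54.9×10.5) = 8.327×10^-6 K/W
R_plasterboard = L/(kA) = 0.185/(0.216×10.5) = 0.08157 K/W
Sum of known resistances R_other = 0.08158 K/W
Total R = ΔT/Q = 103/473 = 0.2178 K/W
R_cellular glass = R_total − R_other = 0.1362 K/W
k = L/(R·A) = 0.075/(0.1362×10.5)

k ≈ 0.0525 W/(m·K)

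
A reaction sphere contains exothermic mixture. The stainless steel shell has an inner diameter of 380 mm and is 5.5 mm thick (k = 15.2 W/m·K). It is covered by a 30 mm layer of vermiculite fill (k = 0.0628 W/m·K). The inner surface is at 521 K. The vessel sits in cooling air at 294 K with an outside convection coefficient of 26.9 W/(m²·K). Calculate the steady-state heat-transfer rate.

Radial (spherical) resistances in series:
R_stainless steel shell = (1/0.19 − 1/0.1955)/(4π×15.2) = 7.752×10^-4 K/W
R_vermiculite fill = (1/0.1955 − 1/0.2255)/(4π×0.0628) = 0.8623 K/W
R_outer film = 1/(h·4πr_o²) = 1/(26.9×4π×0.2255²) = 0.05818 K/W
R_total = 0.9213 K/W
Q = ΔT/R_total = 227/0.9213

Q ≈ 246 W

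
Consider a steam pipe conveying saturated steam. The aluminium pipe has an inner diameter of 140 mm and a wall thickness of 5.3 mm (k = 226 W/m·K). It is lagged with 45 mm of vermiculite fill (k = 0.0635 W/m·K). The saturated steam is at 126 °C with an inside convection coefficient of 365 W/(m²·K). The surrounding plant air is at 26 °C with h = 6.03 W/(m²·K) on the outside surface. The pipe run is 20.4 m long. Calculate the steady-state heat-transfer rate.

Q ≈ 1460 W

Treating each annulus and film as a series resistance:
R_inner film = 1/(h_i·2πr₁L) = 1/(365×2π×0.07×20.4) = 3.054×10^-4 K/W
R_aluminium pipe wall = ln(75.3/70)/(2π×226×20.4) = 2.52×10^-6 K/W
R_vermiculite fill = ln(120.3/75.3)/(2π×0.0635×20.4) = 0.05756 K/W
R_outer film = 1/(h_o·2πr_oL) = 1/(6.03×2π×0.1203×20.4) = 0.01075 K/W
R_total = 0.06862 K/W
Q = ΔT/R_total = 100/0.06862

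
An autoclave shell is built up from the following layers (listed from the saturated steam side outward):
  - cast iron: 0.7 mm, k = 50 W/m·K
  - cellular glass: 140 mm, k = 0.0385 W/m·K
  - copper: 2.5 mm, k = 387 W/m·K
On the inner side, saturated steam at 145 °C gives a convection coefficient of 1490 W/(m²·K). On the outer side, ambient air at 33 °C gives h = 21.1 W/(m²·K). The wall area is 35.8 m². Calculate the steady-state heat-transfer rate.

Thermal resistances in series:
R_inner film = 1/(h_i·A) = 1/(1490×35.8) = 1.875×10^-5 K/W
R_cast iron = L/(kA) = 0.0007/(50×35.8) = 3.911×10^-7 K/W
R_cellular glass = L/(kA) = 0.14/(0.0385×35.8) = 0.1016 K/W
R_copper = L/(kA) = 0.0025/(387×35.8) = 1.804×10^-7 K/W
R_outer film = 1/(h_o·A) = 1/(21.1×35.8) = 0.001324 K/W
R_total = 0.1029 K/W
Q = ΔT / R_total = 112 / 0.1029

Q ≈ 1090 W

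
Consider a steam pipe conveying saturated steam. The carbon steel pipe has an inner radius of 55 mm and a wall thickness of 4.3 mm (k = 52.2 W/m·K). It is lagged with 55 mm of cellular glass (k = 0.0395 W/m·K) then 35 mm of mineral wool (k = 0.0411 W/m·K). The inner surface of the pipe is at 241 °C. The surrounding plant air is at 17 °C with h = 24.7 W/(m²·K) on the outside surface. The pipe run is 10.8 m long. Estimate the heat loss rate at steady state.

For a radial system each layer contributes R = ln(r_out/r_in)/(2πkL); films add R = 1/(hA).
R_carbon steel pipe wall = ln(59.3/55)/(2π×52.2×10.8) = 2.125×10^-5 K/W
R_cellular glass = ln(114.3/59.3)/(2π×0.0395×10.8) = 0.2448 K/W
R_mineral wool = ln(149.3/114.3)/(2π×0.0411×10.8) = 0.09578 K/W
R_outer film = 1/(h_o·2πr_oL) = 1/(24.7×2π×0.1493×10.8) = 0.003996 K/W
R_total = 0.3446 K/W
Q = ΔT/R_total = 224/0.3446

Q ≈ 650 W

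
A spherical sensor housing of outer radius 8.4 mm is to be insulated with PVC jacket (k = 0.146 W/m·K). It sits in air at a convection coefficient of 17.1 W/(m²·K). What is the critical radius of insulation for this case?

For a sphere r_cr = 2k/h = 2×0.146/17.1
r_cr = 17.1 mm; since the bare radius (8.4 mm) is below r_cr, adding a thin layer of insulation will *increase* heat loss.

r_cr ≈ 17.1 mm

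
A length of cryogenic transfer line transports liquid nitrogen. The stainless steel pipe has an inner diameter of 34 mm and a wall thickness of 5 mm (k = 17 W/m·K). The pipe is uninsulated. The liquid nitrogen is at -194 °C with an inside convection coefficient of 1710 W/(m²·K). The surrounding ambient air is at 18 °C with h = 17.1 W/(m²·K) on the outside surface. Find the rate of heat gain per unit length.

Cylindrical conduction, so R = ln(r₂/r₁)/(2πkL) per layer, in series:
R_inner film = 1/(h_i·2πr₁L) = 1/(1710×2π×0.017×1) = 0.005475 K/W
R_stainless steel pipe wall = ln(22/17)/(2π×17×1) = 0.002414 K/W
R_outer film = 1/(h_o·2πr_oL) = 1/(17.1×2π×0.022×1) = 0.4231 K/W
R_total = 0.4309 K/W
Q = ΔT/R_total = 212/0.4309

q′ ≈ 492 W/m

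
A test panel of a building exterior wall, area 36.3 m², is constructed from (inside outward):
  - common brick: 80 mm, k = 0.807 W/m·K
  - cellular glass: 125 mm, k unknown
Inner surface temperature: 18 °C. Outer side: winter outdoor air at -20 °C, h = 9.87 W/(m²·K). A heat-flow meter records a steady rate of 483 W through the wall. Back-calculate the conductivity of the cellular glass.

k ≈ 0.0471 W/(m·K)

Thermal resistances in series:
R_common brick = L/(kA) = 0.08/(0.807×36.3) = 0.002731 K/W
R_outer film = 1/(h_o·A) = 1/(9.87×36.3) = 0.002791 K/W
Sum of known resistances R_other = 0.005522 K/W
Total R = ΔT/Q = 38/483 = 0.07867 K/W
R_cellular glass = R_total − R_other = 0.07315 K/W
k = L/(R·A) = 0.125/(0.07315×36.3)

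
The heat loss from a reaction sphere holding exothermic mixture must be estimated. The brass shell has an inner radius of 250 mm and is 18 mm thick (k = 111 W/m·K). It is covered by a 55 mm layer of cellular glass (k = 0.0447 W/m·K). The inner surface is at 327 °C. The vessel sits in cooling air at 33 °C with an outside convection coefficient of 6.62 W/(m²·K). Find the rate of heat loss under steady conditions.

Spherical conduction: R = (1/r_in − 1/r_out)/(4πk) per layer; series-sum.
R_brass shell = (1/0.25 − 1/0.268)/(4π×111) = 1.926×10^-4 K/W
R_cellular glass = (1/0.268 − 1/0.323)/(4π×0.0447) = 1.131 K/W
R_outer film = 1/(h·4πr_o²) = 1/(6.62×4π×0.323²) = 0.1152 K/W
R_total = 1.247 K/W
Q = ΔT/R_total = 294/1.247

Q ≈ 236 W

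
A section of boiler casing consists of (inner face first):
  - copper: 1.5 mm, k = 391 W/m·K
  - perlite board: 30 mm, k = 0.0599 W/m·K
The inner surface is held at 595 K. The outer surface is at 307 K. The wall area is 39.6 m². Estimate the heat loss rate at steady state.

Q ≈ 22800 W

Model the wall as resistances in series:
R_copper = L/(kA) = 0.0015/(391×39.6) = 9.688×10^-8 K/W
R_perlite board = L/(kA) = 0.03/(0.0599×39.6) = 0.01265 K/W
R_total = 0.01265 K/W
Q = ΔT / R_total = 288 / 0.01265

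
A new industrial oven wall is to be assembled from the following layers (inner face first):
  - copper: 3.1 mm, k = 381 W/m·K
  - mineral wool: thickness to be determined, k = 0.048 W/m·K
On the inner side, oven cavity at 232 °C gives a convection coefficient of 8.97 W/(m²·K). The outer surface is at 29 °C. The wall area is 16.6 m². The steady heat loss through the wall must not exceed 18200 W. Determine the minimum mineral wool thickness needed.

L ≈ 3.54 mm

Thermal resistances in series:
R_inner film = 1/(h_i·A) = 1/(8.97×16.6) = 0.006716 K/W
R_copper = L/(kA) = 0.0031/(381×16.6) = 4.901×10^-7 K/W
Sum of the known resistances R_other = 0.006716 K/W
Required total resistance R_tot = ΔT/Q_allow = 203/18200 = 0.01115 K/W
R_mineral wool = R_tot − R_other = 0.004438 K/W
L = R·k·A = 0.004438×0.048×16.6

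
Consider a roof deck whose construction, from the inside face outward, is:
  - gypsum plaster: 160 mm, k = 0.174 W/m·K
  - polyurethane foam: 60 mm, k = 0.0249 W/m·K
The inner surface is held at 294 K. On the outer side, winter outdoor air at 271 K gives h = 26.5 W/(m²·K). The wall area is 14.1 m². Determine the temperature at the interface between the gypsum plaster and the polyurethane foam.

Thermal resistances in series:
R_gypsum plaster = L/(kA) = 0.16/(0.174×14.1) = 0.06522 K/W
R_polyurethane foam = L/(kA) = 0.06/(0.0249×14.1) = 0.1709 K/W
R_outer film = 1/(h_o·A) = 1/(26.5×14.1) = 0.002676 K/W
R_total = 0.2388 K/W;  Q = ΔT/R_total = 23/0.2388 = 96.32 W
T_interface = T_inner − Q·ΣR(inner→interface) = 294 − 96.3×0.06522

T ≈ 288 K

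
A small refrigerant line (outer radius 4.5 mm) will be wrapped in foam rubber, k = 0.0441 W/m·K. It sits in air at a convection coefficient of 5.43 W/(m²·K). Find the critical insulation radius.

r_cr ≈ 8.12 mm

For a cylinder r_cr = k/h = 0.0441/5.43
r_cr = 8.12 mm; since the bare radius (4.5 mm) is below r_cr, adding a thin layer of insulation will *increase* heat loss.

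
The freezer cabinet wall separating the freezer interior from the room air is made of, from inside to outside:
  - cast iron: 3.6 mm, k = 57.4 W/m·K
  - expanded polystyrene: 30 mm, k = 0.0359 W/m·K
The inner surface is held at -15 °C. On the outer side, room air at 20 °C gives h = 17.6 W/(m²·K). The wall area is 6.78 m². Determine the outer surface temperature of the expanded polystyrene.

Using the resistance-network approach (series):
R_cast iron = L/(kA) = 0.0036/(57.4×6.78) = 9.25×10^-6 K/W
R_expanded polystyrene = L/(kA) = 0.03/(0.0359×6.78) = 0.1233 K/W
R_outer film = 1/(h_o·A) = 1/(17.6×6.78) = 0.00838 K/W
R_total = 0.1316 K/W;  Q = ΔT/R_total = 35/0.1316 = 265.9 W
T_interface = T_inner + Q·ΣR(inner→interface) = -15 + 266×0.1233

T ≈ 17.8 °C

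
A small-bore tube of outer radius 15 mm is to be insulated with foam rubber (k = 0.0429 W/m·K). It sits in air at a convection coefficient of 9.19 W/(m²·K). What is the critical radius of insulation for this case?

For a cylinder r_cr = k/h = 0.0429/9.19
r_cr = 4.67 mm; since the bare radius (15 mm) is above r_cr, any added insulation will reduce heat loss.

r_cr ≈ 4.67 mm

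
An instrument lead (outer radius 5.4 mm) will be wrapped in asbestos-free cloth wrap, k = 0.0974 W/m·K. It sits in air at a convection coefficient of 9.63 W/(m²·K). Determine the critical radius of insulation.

For a cylinder r_cr = k/h = 0.0974/9.63
r_cr = 10.1 mm; since the bare radius (5.4 mm) is below r_cr, adding a thin layer of insulation will *increase* heat loss.

r_cr ≈ 10.1 mm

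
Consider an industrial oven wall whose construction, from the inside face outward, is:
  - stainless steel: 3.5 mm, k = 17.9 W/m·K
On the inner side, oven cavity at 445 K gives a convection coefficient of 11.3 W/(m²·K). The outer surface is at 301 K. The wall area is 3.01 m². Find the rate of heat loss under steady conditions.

Using the resistance-network approach (series):
R_inner film = 1/(h_i·A) = 1/(11.3×3.01) = 0.0294 K/W
R_stainless steel = L/(kA) = 0.0035/(17.9×3.01) = 6.496×10^-5 K/W
R_total = 0.02947 K/W
Q = ΔT / R_total = 144 / 0.02947

Q ≈ 4890 W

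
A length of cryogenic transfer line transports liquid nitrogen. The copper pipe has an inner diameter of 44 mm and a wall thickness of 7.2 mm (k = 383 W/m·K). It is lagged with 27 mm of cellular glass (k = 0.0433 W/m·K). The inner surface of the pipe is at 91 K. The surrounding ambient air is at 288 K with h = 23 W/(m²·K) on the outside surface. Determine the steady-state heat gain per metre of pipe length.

q′ ≈ 77.9 W/m

Cylindrical conduction, so R = ln(r₂/r₁)/(2πkL) per layer, in series:
R_copper pipe wall = ln(29.2/22)/(2π×383×1) = 1.177×10^-4 K/W
R_cellular glass = ln(56.2/29.2)/(2π×0.0433×1) = 2.407 K/W
R_outer film = 1/(h_o·2πr_oL) = 1/(23×2π×0.0562×1) = 0.1231 K/W
R_total = 2.53 K/W
Q = ΔT/R_total = 197/2.53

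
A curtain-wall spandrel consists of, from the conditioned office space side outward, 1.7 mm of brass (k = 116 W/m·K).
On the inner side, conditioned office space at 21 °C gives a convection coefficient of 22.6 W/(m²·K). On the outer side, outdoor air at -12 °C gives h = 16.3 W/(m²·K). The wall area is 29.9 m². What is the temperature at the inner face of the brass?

T ≈ 7.17 °C

Model the wall as resistances in series:
R_inner film = 1/(h_i·A) = 1/(22.6×29.9) = 0.00148 K/W
R_brass = L/(kA) = 0.0017/(116×29.9) = 4.901×10^-7 K/W
R_outer film = 1/(h_o·A) = 1/(16.3×29.9) = 0.002052 K/W
R_total = 0.003532 K/W;  Q = ΔT/R_total = 33/0.003532 = 9343 W
T_interface = T_inner − Q·ΣR(inner→interface) = 21 − 9340×0.00148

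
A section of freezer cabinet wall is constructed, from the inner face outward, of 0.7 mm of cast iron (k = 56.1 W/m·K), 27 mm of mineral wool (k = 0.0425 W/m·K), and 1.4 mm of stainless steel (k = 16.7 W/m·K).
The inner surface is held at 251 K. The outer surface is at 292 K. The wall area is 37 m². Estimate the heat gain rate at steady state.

Q ≈ 2390 W

Model the wall as resistances in series:
R_cast iron = L/(kA) = 0.0007/(56.1×37) = 3.372×10^-7 K/W
R_mineral wool = L/(kA) = 0.027/(0.0425×37) = 0.01717 K/W
R_stainless steel = L/(kA) = 0.0014/(16.7×37) = 2.266×10^-6 K/W
R_total = 0.01717 K/W
Q = ΔT / R_total = 41 / 0.01717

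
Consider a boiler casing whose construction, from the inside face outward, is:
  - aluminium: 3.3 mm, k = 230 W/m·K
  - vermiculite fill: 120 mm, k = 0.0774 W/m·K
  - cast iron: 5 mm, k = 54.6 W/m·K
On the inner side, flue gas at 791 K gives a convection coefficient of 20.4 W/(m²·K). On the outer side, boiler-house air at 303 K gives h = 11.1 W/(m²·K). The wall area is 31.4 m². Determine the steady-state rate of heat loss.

Model the wall as resistances in series:
R_inner film = 1/(h_i·A) = 1/(20.4×31.4) = 0.001561 K/W
R_aluminium = L/(kA) = 0.0033/(230×31.4) = 4.569×10^-7 K/W
R_vermiculite fill = L/(kA) = 0.12/(0.0774×31.4) = 0.04938 K/W
R_cast iron = L/(kA) = 0.005/(54.6×31.4) = 2.916×10^-6 K/W
R_outer film = 1/(h_o·A) = 1/(11.1×31.4) = 0.002869 K/W
R_total = 0.05381 K/W
Q = ΔT / R_total = 488 / 0.05381

Q ≈ 9070 W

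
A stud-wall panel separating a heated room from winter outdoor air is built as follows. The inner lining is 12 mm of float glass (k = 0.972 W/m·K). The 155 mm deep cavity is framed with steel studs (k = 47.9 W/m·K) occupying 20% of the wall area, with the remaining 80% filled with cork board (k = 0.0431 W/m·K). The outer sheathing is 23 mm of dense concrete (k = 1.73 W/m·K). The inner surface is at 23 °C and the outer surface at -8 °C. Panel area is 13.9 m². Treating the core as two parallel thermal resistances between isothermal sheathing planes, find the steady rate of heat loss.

Sheathing layers in series; stud and cavity paths in parallel between them.
R_inner = 0.012/(0.972×13.9) = 8.882×10^-4 K/W
R_stud  = 0.155/(47.9×0.2×13.9) = 0.001164 K/W
R_cav   = 0.155/(0.0431×0.8×13.9) = 0.3234 K/W
1/R_core = 1/R_stud + 1/R_cav → R_core = 0.00116 K/W
R_outer = 0.023/(1.73×13.9) = 9.565×10^-4 K/W
R_total = 0.003004 K/W
Q = ΔT/R_total = 31/0.003004

Q ≈ 10300 W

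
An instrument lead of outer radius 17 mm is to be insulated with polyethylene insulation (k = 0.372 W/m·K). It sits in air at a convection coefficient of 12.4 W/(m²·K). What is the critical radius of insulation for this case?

r_cr ≈ 30 mm

For a cylinder r_cr = k/h = 0.372/12.4
r_cr = 30 mm; since the bare radius (17 mm) is below r_cr, adding a thin layer of insulation will *increase* heat loss.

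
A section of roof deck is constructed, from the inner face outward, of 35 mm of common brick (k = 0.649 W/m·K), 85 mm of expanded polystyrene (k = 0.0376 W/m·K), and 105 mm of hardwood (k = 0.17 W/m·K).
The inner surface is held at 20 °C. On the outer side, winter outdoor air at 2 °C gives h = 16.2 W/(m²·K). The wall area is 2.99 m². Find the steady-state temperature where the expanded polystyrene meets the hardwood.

Model the wall as resistances in series:
R_common brick = L/(kA) = 0.035/(0.649×2.99) = 0.01804 K/W
R_expanded polystyrene = L/(kA) = 0.085/(0.0376×2.99) = 0.7561 K/W
R_hardwood = L/(kA) = 0.105/(0.17×2.99) = 0.2066 K/W
R_outer film = 1/(h_o·A) = 1/(16.2×2.99) = 0.02064 K/W
R_total = 1.001 K/W;  Q = ΔT/R_total = 18/1.001 = 17.98 W
T_interface = T_inner − Q·ΣR(inner→interface) = 20 − 18×0.7741

T ≈ 6.08 °C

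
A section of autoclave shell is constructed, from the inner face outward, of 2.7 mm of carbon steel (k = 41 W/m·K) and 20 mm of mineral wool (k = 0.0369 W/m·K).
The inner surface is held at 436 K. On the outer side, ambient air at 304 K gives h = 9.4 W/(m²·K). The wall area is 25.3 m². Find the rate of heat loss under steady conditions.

Q ≈ 5150 W

Using the resistance-network approach (series):
R_carbon steel = L/(kA) = 0.0027/(41×25.3) = 2.603×10^-6 K/W
R_mineral wool = L/(kA) = 0.02/(0.0369×25.3) = 0.02142 K/W
R_outer film = 1/(h_o·A) = 1/(9.4×25.3) = 0.004205 K/W
R_total = 0.02563 K/W
Q = ΔT / R_total = 132 / 0.02563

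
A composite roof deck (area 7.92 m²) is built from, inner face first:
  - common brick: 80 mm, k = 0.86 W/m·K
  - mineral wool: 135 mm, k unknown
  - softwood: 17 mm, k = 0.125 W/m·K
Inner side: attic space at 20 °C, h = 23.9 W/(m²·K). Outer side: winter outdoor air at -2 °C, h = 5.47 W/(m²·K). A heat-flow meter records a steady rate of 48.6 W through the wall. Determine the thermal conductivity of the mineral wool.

k ≈ 0.0431 W/(m·K)

Series thermal resistances:
R_inner film = 1/(h_i·A) = 1/(23.9×7.92) = 0.005283 K/W
R_common brick = L/(kA) = 0.08/(0.86×7.92) = 0.01175 K/W
R_softwood = L/(kA) = 0.017/(0.125×7.92) = 0.01717 K/W
R_outer film = 1/(h_o·A) = 1/(5.47×7.92) = 0.02308 K/W
Sum of known resistances R_other = 0.05728 K/W
Total R = ΔT/Q = 22/48.6 = 0.4527 K/W
R_mineral wool = R_total − R_other = 0.3954 K/W
k = L/(R·A) = 0.135/(0.3954×7.92)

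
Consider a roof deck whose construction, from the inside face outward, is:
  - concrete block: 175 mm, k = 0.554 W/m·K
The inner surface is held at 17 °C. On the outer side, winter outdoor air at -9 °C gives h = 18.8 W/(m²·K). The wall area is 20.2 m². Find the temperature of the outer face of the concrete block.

Using the resistance-network approach (series):
R_concrete block = L/(kA) = 0.175/(0.554×20.2) = 0.01564 K/W
R_outer film = 1/(h_o·A) = 1/(18.8×20.2) = 0.002633 K/W
R_total = 0.01827 K/W;  Q = ΔT/R_total = 26/0.01827 = 1423 W
T_interface = T_inner − Q·ΣR(inner→interface) = 17 − 1420×0.01564

T ≈ -5.25 °C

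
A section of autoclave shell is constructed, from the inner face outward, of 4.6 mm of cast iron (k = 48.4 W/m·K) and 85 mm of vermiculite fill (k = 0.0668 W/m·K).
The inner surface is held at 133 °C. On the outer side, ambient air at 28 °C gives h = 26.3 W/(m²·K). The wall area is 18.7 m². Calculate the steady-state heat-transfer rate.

Q ≈ 1500 W

Using the resistance-network approach (series):
R_cast iron = L/(kA) = 0.0046/(48.4×18.7) = 5.082×10^-6 K/W
R_vermiculite fill = L/(kA) = 0.085/(0.0668×18.7) = 0.06805 K/W
R_outer film = 1/(h_o·A) = 1/(26.3×18.7) = 0.002033 K/W
R_total = 0.07008 K/W
Q = ΔT / R_total = 105 / 0.07008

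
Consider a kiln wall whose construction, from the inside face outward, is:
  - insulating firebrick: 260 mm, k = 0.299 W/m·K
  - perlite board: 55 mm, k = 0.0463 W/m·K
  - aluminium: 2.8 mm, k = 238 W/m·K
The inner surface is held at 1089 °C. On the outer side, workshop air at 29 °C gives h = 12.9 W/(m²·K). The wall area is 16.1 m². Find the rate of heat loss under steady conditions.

Thermal resistances in series:
R_insulating firebrick = L/(kA) = 0.26/(0.299×16.1) = 0.05401 K/W
R_perlite board = L/(kA) = 0.055/(0.0463×16.1) = 0.07378 K/W
R_aluminium = L/(kA) = 0.0028/(238×16.1) = 7.307×10^-7 K/W
R_outer film = 1/(h_o·A) = 1/(12.9×16.1) = 0.004815 K/W
R_total = 0.1326 K/W
Q = ΔT / R_total = 1060 / 0.1326

Q ≈ 7990 W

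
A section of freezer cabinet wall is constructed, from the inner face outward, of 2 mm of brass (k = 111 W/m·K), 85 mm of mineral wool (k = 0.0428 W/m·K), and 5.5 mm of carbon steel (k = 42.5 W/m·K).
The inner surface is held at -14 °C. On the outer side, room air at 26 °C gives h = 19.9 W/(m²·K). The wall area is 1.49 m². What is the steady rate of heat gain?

Thermal resistances in series:
R_brass = L/(kA) = 0.002/(111×1.49) = 1.209×10^-5 K/W
R_mineral wool = L/(kA) = 0.085/(0.0428×1.49) = 1.333 K/W
R_carbon steel = L/(kA) = 0.0055/(42.5×1.49) = 8.685×10^-5 K/W
R_outer film = 1/(h_o·A) = 1/(19.9×1.49) = 0.03373 K/W
R_total = 1.367 K/W
Q = ΔT / R_total = 40 / 1.367

Q ≈ 29.3 W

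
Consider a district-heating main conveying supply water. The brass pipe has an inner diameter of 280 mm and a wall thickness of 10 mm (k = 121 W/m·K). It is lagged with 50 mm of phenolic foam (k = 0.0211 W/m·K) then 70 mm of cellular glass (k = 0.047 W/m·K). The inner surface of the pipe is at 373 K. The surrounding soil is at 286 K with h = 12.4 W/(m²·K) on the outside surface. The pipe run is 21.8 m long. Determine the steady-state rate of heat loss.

Q ≈ 586 W

Radial resistances (cylindrical: R_cond = ln(r_o/r_i)/(2πkL), R_conv = 1/(h·2πrL)):
R_brass pipe wall = ln(150/140)/(2π×121×21.8) = 4.163×10^-6 K/W
R_phenolic foam = ln(200/150)/(2π×0.0211×21.8) = 0.09954 K/W
R_cellular glass = ln(270/200)/(2π×0.047×21.8) = 0.04662 K/W
R_outer film = 1/(h_o·2πr_oL) = 1/(12.4×2π×0.27×21.8) = 0.002181 K/W
R_total = 0.1483 K/W
Q = ΔT/R_total = 87/0.1483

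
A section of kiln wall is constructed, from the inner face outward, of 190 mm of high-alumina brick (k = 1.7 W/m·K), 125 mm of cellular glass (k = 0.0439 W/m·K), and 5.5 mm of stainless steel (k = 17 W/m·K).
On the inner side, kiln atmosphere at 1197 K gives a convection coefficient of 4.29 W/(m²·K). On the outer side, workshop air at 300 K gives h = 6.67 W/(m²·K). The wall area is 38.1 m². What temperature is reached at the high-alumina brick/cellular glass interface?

T ≈ 1100 K

Using the resistance-network approach (series):
R_inner film = 1/(h_i·A) = 1/(4.29×38.1) = 0.006118 K/W
R_high-alumina brick = L/(kA) = 0.19/(1.7×38.1) = 0.002933 K/W
R_cellular glass = L/(kA) = 0.125/(0.0439×38.1) = 0.07473 K/W
R_stainless steel = L/(kA) = 0.0055/(17×38.1) = 8.492×10^-6 K/W
R_outer film = 1/(h_o·A) = 1/(6.67×38.1) = 0.003935 K/W
R_total = 0.08773 K/W;  Q = ΔT/R_total = 897/0.08773 = 10220 W
T_interface = T_inner − Q·ΣR(inner→interface) = 1197 − 10200×0.009052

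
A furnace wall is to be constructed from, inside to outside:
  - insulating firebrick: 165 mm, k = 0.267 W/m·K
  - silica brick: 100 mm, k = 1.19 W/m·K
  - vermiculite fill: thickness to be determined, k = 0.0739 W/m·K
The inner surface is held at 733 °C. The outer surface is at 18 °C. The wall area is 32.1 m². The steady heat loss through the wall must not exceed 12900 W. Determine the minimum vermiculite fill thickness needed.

L ≈ 79.6 mm

Treating each layer as a thermal resistance in series:
R_insulating firebrick = L/(kA) = 0.165/(0.267×32.1) = 0.01925 K/W
R_silica brick = L/(kA) = 0.1/(1.19×32.1) = 0.002618 K/W
Sum of the known resistances R_other = 0.02187 K/W
Required total resistance R_tot = ΔT/Q_allow = 715/12900 = 0.05543 K/W
R_vermiculite fill = R_tot − R_other = 0.03356 K/W
L = R·k·A = 0.03356×0.0739×32.1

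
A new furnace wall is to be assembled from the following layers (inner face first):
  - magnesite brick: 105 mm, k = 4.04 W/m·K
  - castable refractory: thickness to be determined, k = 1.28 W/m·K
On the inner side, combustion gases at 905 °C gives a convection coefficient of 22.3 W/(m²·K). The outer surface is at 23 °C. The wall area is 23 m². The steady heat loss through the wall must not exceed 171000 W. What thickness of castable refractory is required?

L ≈ 61.2 mm

Series thermal resistances:
R_inner film = 1/(h_i·A) = 1/(22.3×23) = 0.00195 K/W
R_magnesite brick = L/(kA) = 0.105/(4.04×23) = 0.00113 K/W
Sum of the known resistances R_other = 0.00308 K/W
Required total resistance R_tot = ΔT/Q_allow = 882/171000 = 0.005158 K/W
R_castable refractory = R_tot − R_other = 0.002078 K/W
L = R·k·A = 0.002078×1.28×23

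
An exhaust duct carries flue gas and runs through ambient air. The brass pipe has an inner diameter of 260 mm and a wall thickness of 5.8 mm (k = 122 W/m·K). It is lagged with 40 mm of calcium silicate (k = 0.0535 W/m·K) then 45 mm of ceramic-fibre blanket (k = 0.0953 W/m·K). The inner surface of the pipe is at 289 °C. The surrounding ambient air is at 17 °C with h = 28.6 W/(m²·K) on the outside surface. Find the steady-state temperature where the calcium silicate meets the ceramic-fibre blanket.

T ≈ 111 °C

Treating each annulus and film as a series resistance:
R_brass pipe wall = ln(135.8/130)/(2π×122×1) = 5.694×10^-5 K/W
R_calcium silicate = ln(175.8/135.8)/(2π×0.0535×1) = 0.768 K/W
R_ceramic-fibre blanket = ln(220.8/175.8)/(2π×0.0953×1) = 0.3806 K/W
R_outer film = 1/(h_o·2πr_oL) = 1/(28.6×2π×0.2208×1) = 0.0252 K/W
R_total = 1.174 K/W
Q = ΔT/R_total = 272/1.174
Q = 232 W/m
T_interface = T_inner − Q·ΣR(inner→interface) = 289 − 232×0.7681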